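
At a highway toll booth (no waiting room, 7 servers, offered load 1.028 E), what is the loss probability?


B(c,a) = (a^c/c!) / Σ_{k=0}^{c} a^k/k!
a^7/7! = 0.0002407
Σ terms (k=0..7): 1.00000 + 1.02800 + 0.52839 + 0.18106 + 0.04653 + 0.009567 + 0.001639 + 0.0002407 = 2.795434
B = 0.0002407/2.795434 = 0.00008611

Final: 0.00008611


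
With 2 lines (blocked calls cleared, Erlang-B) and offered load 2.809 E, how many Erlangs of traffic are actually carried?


B(2,2.809) = 0.508785 (Erlang-B)
Carried load = a(1 − B) = 2.809·(1 − 0.508785) = 2.809·0.491215 = 1.3798 E

Final: 1.3798 Erlangs


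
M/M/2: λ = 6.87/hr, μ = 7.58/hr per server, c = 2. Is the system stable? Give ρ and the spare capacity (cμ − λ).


Total capacity cμ = 2·7.58 = 15.16/hr
ρ = λ/(cμ) = 6.87/15.16 = 0.4532
Stable ⇔ ρ < 1: YES
Spare capacity = cμ − λ = 15.16 − 6.87 = 8.29/hr

Final: ρ = 0.4532; stable; margin = 8.29/hr


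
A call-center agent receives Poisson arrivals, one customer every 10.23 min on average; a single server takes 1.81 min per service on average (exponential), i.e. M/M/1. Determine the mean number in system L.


λ = 60/10.23 = 5.8651 /hr
μ = 60/1.81 = 33.1492 /hr
ρ = λ/μ = 5.8651/33.1492 = 0.1769
L = ρ/(1−ρ) = 0.1769/0.8231 = 0.2150

Final: 0.2150


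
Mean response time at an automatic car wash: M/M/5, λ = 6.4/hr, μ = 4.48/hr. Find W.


a = 1.4286; ρ = 0.2857; P₀ = 0.239358
Lq = P₀·a^c·ρ/(c!(1−ρ)²) = 0.006646
Wq = Lq/λ = 0.006646/6.4 = 0.001038 hr
W = Wq + 1/μ = 0.001038 + 0.22321 = 0.22425 hr

Final: 0.22425 hr


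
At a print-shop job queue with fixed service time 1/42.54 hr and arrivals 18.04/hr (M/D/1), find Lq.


ρ = 18.04/42.54 = 0.4241
M/D/1: Lq = ρ²/(2(1−ρ)) = 0.1798/(2·0.5759) = 0.15613

Final: 0.15613


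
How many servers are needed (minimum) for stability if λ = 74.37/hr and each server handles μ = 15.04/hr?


Stability requires cμ > λ ⇔ c > λ/μ.
λ/μ = 74.37/15.04 = 4.9448
Minimum integer c = ⌊4.9448⌋ + 1 = 5
Check: 5·15.04 = 75.20 > 74.37, while 4·15.04 = 60.16 ≤ 74.37

Final: 5 servers


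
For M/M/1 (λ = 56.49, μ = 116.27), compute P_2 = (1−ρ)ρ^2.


ρ = 56.49/116.27 = 0.4859
P_n = (1−ρ)·ρ^n = (1 − 0.4859)·0.4859^2 = 0.5141·0.236052 = 0.121366

Final: 0.121366


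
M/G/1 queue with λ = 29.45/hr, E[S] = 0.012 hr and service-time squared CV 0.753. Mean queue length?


ρ = λ·E[S] = 29.45·0.012 = 0.3534
Lq = ρ²(1+C_s²)/(2(1−ρ)) = 0.1249·(1+0.753)/(2·0.6466)
= 0.1249·1.7530/1.2932 = 0.16930

Final: 0.16930


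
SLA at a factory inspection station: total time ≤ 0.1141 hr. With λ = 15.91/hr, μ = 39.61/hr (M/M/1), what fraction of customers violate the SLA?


W ~ Exponential(μ−λ) for M/M/1.
μ − λ = 39.61 − 15.91 = 23.7000
P(W > t) = e^{−(μ−λ)t} = e^{−2.7042} = 0.066926

Final: 0.066926


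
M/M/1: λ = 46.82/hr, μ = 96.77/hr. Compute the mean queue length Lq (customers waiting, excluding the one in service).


ρ = 46.82/96.77 = 0.4838
Lq = ρ²/(1−ρ) = 0.2341/0.5162 = 0.4535

Final: 0.4535


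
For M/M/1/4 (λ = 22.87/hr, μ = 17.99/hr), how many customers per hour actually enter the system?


ρ = 1.2713; P_K = (1−ρ)ρ^4/(1−ρ^5) = 0.305343
λ_eff = λ(1 − P_K) = 22.87·(1 − 0.305343) = 22.87·0.694657 = 15.8868 /hr

Final: 15.8868 /hr


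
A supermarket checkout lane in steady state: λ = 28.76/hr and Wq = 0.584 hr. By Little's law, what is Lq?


Lq = λWq = 28.76·0.584 = 16.7958

Final: 16.7958


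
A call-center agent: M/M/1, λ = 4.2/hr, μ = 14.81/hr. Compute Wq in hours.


ρ = 4.2/14.81 = 0.2836
Wq = ρ/(μ−λ) = 0.2836/(14.81 − 4.2) = 0.2836/10.61 = 0.02673 hr

Final: 0.02673 hr


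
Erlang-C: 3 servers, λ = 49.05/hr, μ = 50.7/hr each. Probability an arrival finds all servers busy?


a = λ/μ = 0.9675; ρ = a/3 = 0.3225
P₀ = 0.376195 (from M/M/c formula)
C(c,a) = [a^c/(c!(1−ρ))]·P₀ = [0.90551/(6·0.6775)]·0.376195
= 0.22275·0.376195 = 0.083799

Final: 0.083799


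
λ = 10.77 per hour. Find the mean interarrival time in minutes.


Mean interarrival time = 1/λ = 1/10.77 hour = 0.09285 hour
In minutes: 0.09285 × 60 = 5.5710 min

Final: 5.5710 min


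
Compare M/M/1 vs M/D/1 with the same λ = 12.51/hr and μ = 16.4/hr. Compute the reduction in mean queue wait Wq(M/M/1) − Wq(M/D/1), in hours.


ρ = 12.51/16.4 = 0.7628
Wq(M/M/1) = ρ/(μ−λ) = 0.7628/3.89 = 0.19609 hr
Wq(M/D/1) = ρ/(2(μ−λ)) = 0.09805 hr
Savings = 0.19609 − 0.09805 = 0.09805 hr

Final: 0.09805 hr


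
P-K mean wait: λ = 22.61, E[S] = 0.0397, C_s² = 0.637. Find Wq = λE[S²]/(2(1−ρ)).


ρ = λ·E[S] = 22.61·0.0397 = 0.8976
E[S²] = E[S]²(1+C_s²) = 0.0397²·(1+0.637) = 0.002580
Wq = λ·E[S²]/(2(1−ρ)) = 22.61·0.002580/(2·0.1024) = 0.28489 hr

Final: 0.28489 hr


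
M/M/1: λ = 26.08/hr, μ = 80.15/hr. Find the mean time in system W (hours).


W = 1/(μ−λ) = 1/(80.15 − 26.08) = 1/54.07 = 0.01849 hr

Final: 0.01849 hr


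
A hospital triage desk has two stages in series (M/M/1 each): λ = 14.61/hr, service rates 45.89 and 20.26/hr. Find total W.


Each node sees arrival rate λ = 14.61/hr (tandem ⇒ throughput preserved).
W₁ = 1/(μ₁−λ) = 1/(45.89−14.61) = 0.03197 hr
W₂ = 1/(μ₂−λ) = 1/(20.26−14.61) = 0.17699 hr
W_total = W₁ + W₂ = 0.03197 + 0.17699 = 0.20896 hr

Final: 0.20896 hr


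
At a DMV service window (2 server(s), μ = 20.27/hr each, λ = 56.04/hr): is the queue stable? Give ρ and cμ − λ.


Total capacity cμ = 2·20.27 = 40.54/hr
ρ = λ/(cμ) = 56.04/40.54 = 1.3823
Stable ⇔ ρ < 1: NO
Spare capacity = cμ − λ = 40.54 − 56.04 = -15.50/hr

Final: ρ = 1.3823; unstable; margin = -15.50/hr


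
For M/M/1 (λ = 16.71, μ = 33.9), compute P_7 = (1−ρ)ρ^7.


ρ = 16.71/33.9 = 0.4929
P_n = (1−ρ)·ρ^n = (1 − 0.4929)·0.4929^7 = 0.5071·0.007070 = 0.003585

Final: 0.003585


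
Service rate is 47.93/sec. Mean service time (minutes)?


Mean service time = 1/μ = 1/47.93 second = 0.02086 second
In minutes: 0.02086 × 0.0166667 = 0.0003477 min

Final: 0.0003477 min


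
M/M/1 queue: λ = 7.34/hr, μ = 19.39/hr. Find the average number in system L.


ρ = λ/μ = 7.34/19.39 = 0.3785
L = ρ/(1−ρ) = 0.3785/(1 − 0.3785) = 0.3785/0.6215 = 0.6091

Final: 0.6091


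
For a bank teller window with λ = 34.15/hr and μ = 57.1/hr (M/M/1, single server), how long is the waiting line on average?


ρ = 34.15/57.1 = 0.5981
Lq = ρ²/(1−ρ) = 0.3577/0.4019 = 0.8899

Final: 0.8899


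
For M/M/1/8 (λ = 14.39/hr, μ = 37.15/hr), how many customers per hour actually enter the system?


ρ = 0.3873; P_K = (1−ρ)ρ^8/(1−ρ^9) = 0.0003105
λ_eff = λ(1 − P_K) = 14.39·(1 − 0.0003105) = 14.39·0.999689 = 14.3855 /hr

Final: 14.3855 /hr


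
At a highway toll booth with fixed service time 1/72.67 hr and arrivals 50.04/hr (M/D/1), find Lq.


ρ = 50.04/72.67 = 0.6886
M/D/1: Lq = ρ²/(2(1−ρ)) = 0.4742/(2·0.3114) = 0.76132

Final: 0.76132


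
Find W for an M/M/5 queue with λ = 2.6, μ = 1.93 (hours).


a = 1.3472; ρ = 0.2694; P₀ = 0.259749
Lq = P₀·a^c·ρ/(c!(1−ρ)²) = 0.004848
Wq = Lq/λ = 0.004848/2.6 = 0.001865 hr
W = Wq + 1/μ = 0.001865 + 0.51813 = 0.52000 hr

Final: 0.52000 hr


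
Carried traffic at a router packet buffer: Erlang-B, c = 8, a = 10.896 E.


B(8,10.896) = 0.378351 (Erlang-B)
Carried load = a(1 − B) = 10.896·(1 − 0.378351) = 10.896·0.621649 = 6.7735 E

Final: 6.7735 Erlangs


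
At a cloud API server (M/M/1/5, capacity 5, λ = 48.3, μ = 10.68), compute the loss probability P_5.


ρ = λ/μ = 48.3/10.68 = 4.5225
P_K = (1−ρ)ρ^K/(1−ρ^(K+1)) = (-3.5225·1891.818161)/(1 − 8555.694493)
= -6663.876331/-8554.694493 = 0.778973

Final: 0.778973


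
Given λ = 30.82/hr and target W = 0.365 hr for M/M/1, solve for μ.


W = 1/(μ−λ) ⇒ μ − λ = 1/W = 1/0.365 = 2.7397
μ = λ + 1/W = 30.82 + 2.7397 = 33.5597 per hr

Final: 33.5597 /hr


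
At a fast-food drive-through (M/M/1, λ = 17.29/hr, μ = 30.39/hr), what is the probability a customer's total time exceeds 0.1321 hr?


W ~ Exponential(μ−λ) for M/M/1.
μ − λ = 30.39 − 17.29 = 13.1000
P(W > t) = e^{−(μ−λ)t} = e^{−1.7305} = 0.177194

Final: 0.177194


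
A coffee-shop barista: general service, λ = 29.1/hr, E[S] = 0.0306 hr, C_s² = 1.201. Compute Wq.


ρ = λ·E[S] = 29.1·0.0306 = 0.8905
E[S²] = E[S]²(1+C_s²) = 0.0306²·(1+1.201) = 0.002061
Wq = λ·E[S²]/(2(1−ρ)) = 29.1·0.002061/(2·0.1095) = 0.27375 hr

Final: 0.27375 hr


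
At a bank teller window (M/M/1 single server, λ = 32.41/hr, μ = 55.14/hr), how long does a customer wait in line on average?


ρ = 32.41/55.14 = 0.5878
Wq = ρ/(μ−λ) = 0.5878/(55.14 − 32.41) = 0.5878/22.73 = 0.02586 hr

Final: 0.02586 hr


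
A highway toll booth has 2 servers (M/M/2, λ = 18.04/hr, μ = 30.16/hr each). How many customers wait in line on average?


a = λ/μ = 0.5981; ρ = a/2 = 0.2991
P₀ = 0.539561
Lq = P₀·a^c·ρ / (c!·(1−ρ)²) = 0.539561·0.35778·0.2991/(2·0.49130)
= 0.05876

Final: 0.05876


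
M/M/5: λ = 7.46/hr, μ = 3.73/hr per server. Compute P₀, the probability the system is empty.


a = λ/μ = 7.46/3.73 = 2.0000; ρ = a/c = 0.4000
Σ_{k=0}^{4} a^k/k! (terms k=0..4) = 1.00000 + 2.00000 + 2.00000 + 1.33333 + 0.66667 = 7.00000
Tail: a^5/(5!(1−ρ)) = 32.00000/(120·0.6000) = 0.44444
P₀ = 1/(7.00000 + 0.44444) = 1/7.44444 = 0.134328

Final: 0.134328


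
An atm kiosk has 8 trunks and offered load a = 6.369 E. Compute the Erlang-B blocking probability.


B(c,a) = (a^c/c!) / Σ_{k=0}^{c} a^k/k!
a^8/8! = 67.150534
Σ terms (k=0..8): 1.00000 + 6.36900 + 20.28208 + 43.05886 + 68.56046 + 87.33232 + 92.70326 + 84.34672 + 67.15053 = 470.803235
B = 67.150534/470.803235 = 0.142630

Final: 0.142630


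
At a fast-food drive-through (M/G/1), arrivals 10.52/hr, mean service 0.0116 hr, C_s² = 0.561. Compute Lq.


ρ = λ·E[S] = 10.52·0.0116 = 0.1220
Lq = ρ²(1+C_s²)/(2(1−ρ)) = 0.01489·(1+0.561)/(2·0.8780)
= 0.01489·1.5610/1.7559 = 0.01324

Final: 0.01324


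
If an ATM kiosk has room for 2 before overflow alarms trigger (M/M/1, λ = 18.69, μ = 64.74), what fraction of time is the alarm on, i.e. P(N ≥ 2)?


ρ = 18.69/64.74 = 0.2887
P(N ≥ n) = ρ^n = 0.2887^2 = 0.083344

Final: 0.083344


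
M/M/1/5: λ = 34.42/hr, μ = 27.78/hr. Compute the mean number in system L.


ρ = 34.42/27.78 = 1.2390
L = ρ[1 − (K+1)ρ^K + Kρ^(K+1)] / [(1−ρ)(1−ρ^(K+1))]
Numerator: 1.2390·(1 − 6·2.920069 + 5·3.618027) = 1.944914
Denominator: (-0.2390)·(-2.618027) = 0.625763
L = 1.944914/0.625763 = 3.1081

Final: 3.1081


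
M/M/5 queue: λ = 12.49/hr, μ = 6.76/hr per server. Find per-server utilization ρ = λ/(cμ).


ρ = λ/(cμ) = 12.49/(5·6.76) = 12.49/33.80 = 0.3695

Final: 0.3695


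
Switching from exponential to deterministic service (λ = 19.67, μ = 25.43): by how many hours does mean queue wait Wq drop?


ρ = 19.67/25.43 = 0.7735
Wq(M/M/1) = ρ/(μ−λ) = 0.7735/5.76 = 0.13429 hr
Wq(M/D/1) = ρ/(2(μ−λ)) = 0.06714 hr
Savings = 0.13429 − 0.06714 = 0.06714 hr

Final: 0.06714 hr


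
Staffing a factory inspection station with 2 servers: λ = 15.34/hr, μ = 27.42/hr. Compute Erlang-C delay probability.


a = λ/μ = 0.5594; ρ = a/2 = 0.2797
P₀ = 0.562838 (from M/M/c formula)
C(c,a) = [a^c/(c!(1−ρ))]·P₀ = [0.31298/(2·0.7203)]·0.562838
= 0.21726·0.562838 = 0.122284

Final: 0.122284


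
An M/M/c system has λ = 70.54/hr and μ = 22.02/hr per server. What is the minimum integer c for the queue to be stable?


Stability requires cμ > λ ⇔ c > λ/μ.
λ/μ = 70.54/22.02 = 3.2035
Minimum integer c = ⌊3.2035⌋ + 1 = 4
Check: 4·22.02 = 88.08 > 70.54, while 3·22.02 = 66.06 ≤ 70.54

Final: 4 servers


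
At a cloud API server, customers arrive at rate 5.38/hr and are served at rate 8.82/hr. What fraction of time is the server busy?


ρ = λ/μ = 5.38/8.82 = 0.6100

Final: 0.6100


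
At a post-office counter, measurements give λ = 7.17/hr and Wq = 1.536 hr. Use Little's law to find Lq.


Lq = λWq = 7.17·1.536 = 11.0131

Final: 11.0131


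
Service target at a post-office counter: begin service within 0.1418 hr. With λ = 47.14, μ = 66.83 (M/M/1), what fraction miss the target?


ρ = 47.14/66.83 = 0.7054
P(Wq > t) = ρ·e^{−(μ−λ)t} = 0.7054·e^{−2.7920}
= 0.7054·0.061296 = 0.043236

Final: 0.043236


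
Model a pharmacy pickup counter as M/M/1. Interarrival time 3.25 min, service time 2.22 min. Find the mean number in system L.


λ = 60/3.25 = 18.4615 /hr
μ = 60/2.22 = 27.0270 /hr
ρ = λ/μ = 18.4615/27.0270 = 0.6831
L = ρ/(1−ρ) = 0.6831/0.3169 = 2.1553

Final: 2.1553


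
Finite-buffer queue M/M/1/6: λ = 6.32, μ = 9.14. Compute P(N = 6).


ρ = λ/μ = 6.32/9.14 = 0.6915
P_K = (1−ρ)ρ^K/(1−ρ^(K+1)) = (0.3085·0.109301)/(1 − 0.075578)
= 0.033723/0.924422 = 0.036480

Final: 0.036480


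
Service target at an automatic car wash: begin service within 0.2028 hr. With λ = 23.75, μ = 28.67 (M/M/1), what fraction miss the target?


ρ = 23.75/28.67 = 0.8284
P(Wq > t) = ρ·e^{−(μ−λ)t} = 0.8284·e^{−0.9978}
= 0.8284·0.368699 = 0.305427

Final: 0.305427


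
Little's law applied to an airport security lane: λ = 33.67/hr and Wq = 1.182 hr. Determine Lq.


Lq = λWq = 33.67·1.182 = 39.7979

Final: 39.7979


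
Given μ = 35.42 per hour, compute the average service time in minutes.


Mean service time = 1/μ = 1/35.42 hour = 0.02823 hour
In minutes: 0.02823 × 60 = 1.6940 min

Final: 1.6940 min


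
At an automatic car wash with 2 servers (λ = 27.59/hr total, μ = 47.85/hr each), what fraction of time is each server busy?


ρ = λ/(cμ) = 27.59/(2·47.85) = 27.59/95.70 = 0.2883

Final: 0.2883


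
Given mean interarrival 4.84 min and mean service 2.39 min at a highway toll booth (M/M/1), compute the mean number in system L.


λ = 60/4.84 = 12.3967 /hr
μ = 60/2.39 = 25.1046 /hr
ρ = λ/μ = 12.3967/25.1046 = 0.4938
L = ρ/(1−ρ) = 0.4938/0.5062 = 0.9755

Final: 0.9755


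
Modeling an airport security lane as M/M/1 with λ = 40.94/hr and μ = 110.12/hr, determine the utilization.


ρ = λ/μ = 40.94/110.12 = 0.3718

Final: 0.3718


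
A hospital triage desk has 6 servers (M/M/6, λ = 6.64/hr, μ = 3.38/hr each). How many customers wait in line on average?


a = λ/μ = 1.9645; ρ = a/6 = 0.3274
P₀ = 0.140040
Lq = P₀·a^c·ρ / (c!·(1−ρ)²) = 0.140040·57.47888·0.3274/(720·0.45237)
= 0.008092

Final: 0.008092


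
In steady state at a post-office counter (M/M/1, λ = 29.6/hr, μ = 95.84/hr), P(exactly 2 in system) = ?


ρ = 29.6/95.84 = 0.3088
P_n = (1−ρ)·ρ^n = (1 − 0.3088)·0.3088^2 = 0.6912·0.095387 = 0.065927

Final: 0.065927


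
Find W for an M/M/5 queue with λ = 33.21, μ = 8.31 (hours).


a = 3.9964; ρ = 0.7993; P₀ = 0.013060
Lq = P₀·a^c·ρ/(c!(1−ρ)²) = 2.20094
Wq = Lq/λ = 2.20094/33.21 = 0.06627 hr
W = Wq + 1/μ = 0.06627 + 0.12034 = 0.18661 hr

Final: 0.18661 hr


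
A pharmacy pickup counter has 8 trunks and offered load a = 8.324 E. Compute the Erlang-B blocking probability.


B(c,a) = (a^c/c!) / Σ_{k=0}^{c} a^k/k!
a^8/8! = 571.657688
Σ terms (k=0..8): 1.00000 + 8.32400 + 34.64449 + 96.12691 + 200.04009 + 333.02674 + 462.01910 + 549.40672 + 571.65769 = 2256.245738
B = 571.657688/2256.245738 = 0.253367

Final: 0.253367


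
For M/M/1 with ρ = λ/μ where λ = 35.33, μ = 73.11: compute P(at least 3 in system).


ρ = 35.33/73.11 = 0.4832
P(N ≥ n) = ρ^n = 0.4832^3 = 0.112850

Final: 0.112850


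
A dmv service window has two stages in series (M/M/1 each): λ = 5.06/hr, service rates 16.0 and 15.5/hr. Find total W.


Each node sees arrival rate λ = 5.06/hr (tandem ⇒ throughput preserved).
W₁ = 1/(μ₁−λ) = 1/(16.0−5.06) = 0.09141 hr
W₂ = 1/(μ₂−λ) = 1/(15.5−5.06) = 0.09579 hr
W_total = W₁ + W₂ = 0.09141 + 0.09579 = 0.18719 hr

Final: 0.18719 hr


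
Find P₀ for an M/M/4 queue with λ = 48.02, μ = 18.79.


a = λ/μ = 48.02/18.79 = 2.5556; ρ = a/c = 0.6389
Σ_{k=0}^{3} a^k/k! (terms k=0..3) = 1.00000 + 2.55561 + 3.26558 + 2.78186 = 9.60306
Tail: a^4/(4!(1−ρ)) = 42.65614/(24·0.3611) = 4.92206
P₀ = 1/(9.60306 + 4.92206) = 1/14.52512 = 0.068846

Final: 0.068846


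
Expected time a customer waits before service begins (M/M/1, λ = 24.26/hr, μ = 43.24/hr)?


ρ = 24.26/43.24 = 0.5611
Wq = ρ/(μ−λ) = 0.5611/(43.24 − 24.26) = 0.5611/18.98 = 0.02956 hr

Final: 0.02956 hr


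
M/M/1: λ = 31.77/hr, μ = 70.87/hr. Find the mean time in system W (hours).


W = 1/(μ−λ) = 1/(70.87 − 31.77) = 1/39.10 = 0.02558 hr

Final: 0.02558 hr


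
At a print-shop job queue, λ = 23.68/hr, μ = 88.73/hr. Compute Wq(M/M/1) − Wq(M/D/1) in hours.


ρ = 23.68/88.73 = 0.2669
Wq(M/M/1) = ρ/(μ−λ) = 0.2669/65.05 = 0.004103 hr
Wq(M/D/1) = ρ/(2(μ−λ)) = 0.002051 hr
Savings = 0.004103 − 0.002051 = 0.002051 hr

Final: 0.002051 hr


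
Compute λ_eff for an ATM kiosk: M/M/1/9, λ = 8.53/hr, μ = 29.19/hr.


ρ = 0.2922; P_K = (1−ρ)ρ^9/(1−ρ^10) = 0.00001100
λ_eff = λ(1 − P_K) = 8.53·(1 − 0.00001100) = 8.53·0.999989 = 8.5299 /hr

Final: 8.5299 /hr


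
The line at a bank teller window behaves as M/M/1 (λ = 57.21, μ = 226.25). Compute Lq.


ρ = 57.21/226.25 = 0.2529
Lq = ρ²/(1−ρ) = 0.06394/0.7471 = 0.08558

Final: 0.08558


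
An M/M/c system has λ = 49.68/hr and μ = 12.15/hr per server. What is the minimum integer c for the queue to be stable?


Stability requires cμ > λ ⇔ c > λ/μ.
λ/μ = 49.68/12.15 = 4.0889
Minimum integer c = ⌊4.0889⌋ + 1 = 5
Check: 5·12.15 = 60.75 > 49.68, while 4·12.15 = 48.60 ≤ 49.68

Final: 5 servers


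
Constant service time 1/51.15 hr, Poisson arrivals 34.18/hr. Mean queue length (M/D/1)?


ρ = 34.18/51.15 = 0.6682
M/D/1: Lq = ρ²/(2(1−ρ)) = 0.4465/(2·0.3318) = 0.67296

Final: 0.67296


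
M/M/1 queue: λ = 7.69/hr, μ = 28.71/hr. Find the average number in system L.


ρ = λ/μ = 7.69/28.71 = 0.2679
L = ρ/(1−ρ) = 0.2679/(1 − 0.2679) = 0.2679/0.7321 = 0.3658

Final: 0.3658


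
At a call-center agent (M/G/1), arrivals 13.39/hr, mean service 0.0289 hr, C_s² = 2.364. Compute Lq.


ρ = λ·E[S] = 13.39·0.0289 = 0.3870
Lq = ρ²(1+C_s²)/(2(1−ρ)) = 0.1497·(1+2.364)/(2·0.6130)
= 0.1497·3.3640/1.2261 = 0.41087

Final: 0.41087


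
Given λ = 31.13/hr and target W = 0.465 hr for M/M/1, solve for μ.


W = 1/(μ−λ) ⇒ μ − λ = 1/W = 1/0.465 = 2.1505
μ = λ + 1/W = 31.13 + 2.1505 = 33.2805 per hr

Final: 33.2805 /hr


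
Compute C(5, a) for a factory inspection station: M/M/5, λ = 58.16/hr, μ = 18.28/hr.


a = λ/μ = 3.1816; ρ = a/5 = 0.6363
P₀ = 0.037950 (from M/M/c formula)
C(c,a) = [a^c/(c!(1−ρ))]·P₀ = [326.01759/(120·0.3637)]·0.037950
= 7.47042·0.037950 = 0.283500

Final: 0.283500


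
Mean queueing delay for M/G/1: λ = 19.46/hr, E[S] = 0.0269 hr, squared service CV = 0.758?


ρ = λ·E[S] = 19.46·0.0269 = 0.5235
E[S²] = E[S]²(1+C_s²) = 0.0269²·(1+0.758) = 0.001272
Wq = λ·E[S²]/(2(1−ρ)) = 19.46·0.001272/(2·0.4765) = 0.02597 hr

Final: 0.02597 hr


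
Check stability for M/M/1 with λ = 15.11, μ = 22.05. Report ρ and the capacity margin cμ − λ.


Total capacity cμ = 1·22.05 = 22.05/hr
ρ = λ/(cμ) = 15.11/22.05 = 0.6853
Stable ⇔ ρ < 1: YES
Spare capacity = cμ − λ = 22.05 − 15.11 = 6.94/hr

Final: ρ = 0.6853; stable; margin = 6.94/hr


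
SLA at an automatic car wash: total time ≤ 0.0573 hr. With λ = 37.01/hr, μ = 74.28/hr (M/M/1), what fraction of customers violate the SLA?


W ~ Exponential(μ−λ) for M/M/1.
μ − λ = 74.28 − 37.01 = 37.2700
P(W > t) = e^{−(μ−λ)t} = e^{−2.1356} = 0.118177

Final: 0.118177


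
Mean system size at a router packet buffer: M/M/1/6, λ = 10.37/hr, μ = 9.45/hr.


ρ = 10.37/9.45 = 1.0974
L = ρ[1 − (K+1)ρ^K + Kρ^(K+1)] / [(1−ρ)(1−ρ^(K+1))]
Numerator: 1.0974·(1 − 7·1.746151 + 6·1.916146) = 0.300481
Denominator: (-0.09735)·(-0.916146) = 0.089191
L = 0.300481/0.089191 = 3.3690

Final: 3.3690


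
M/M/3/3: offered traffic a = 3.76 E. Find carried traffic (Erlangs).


B(3,3.76) = 0.428239 (Erlang-B)
Carried load = a(1 − B) = 3.76·(1 − 0.428239) = 3.76·0.571761 = 2.1498 E

Final: 2.1498 Erlangs


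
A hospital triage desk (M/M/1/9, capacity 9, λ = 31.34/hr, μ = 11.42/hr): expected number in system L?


ρ = 31.34/11.42 = 2.7443
L = ρ[1 − (K+1)ρ^K + Kρ^(K+1)] / [(1−ρ)(1−ρ^(K+1))]
Numerator: 2.7443·(1 − 10·8828.684434 + 9·24228.631363) = 356133.922998
Denominator: (-1.7443)·(-24227.631363) = 42260.456809
L = 356133.922998/42260.456809 = 8.4271

Final: 8.4271


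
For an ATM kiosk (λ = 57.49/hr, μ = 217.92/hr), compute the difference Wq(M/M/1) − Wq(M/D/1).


ρ = 57.49/217.92 = 0.2638
Wq(M/M/1) = ρ/(μ−λ) = 0.2638/160.43 = 0.001644 hr
Wq(M/D/1) = ρ/(2(μ−λ)) = 0.0008222 hr
Savings = 0.001644 − 0.0008222 = 0.0008222 hr

Final: 0.0008222 hr


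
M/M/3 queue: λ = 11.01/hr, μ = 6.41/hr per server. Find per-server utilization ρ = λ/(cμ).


ρ = λ/(cμ) = 11.01/(3·6.41) = 11.01/19.23 = 0.5725

Final: 0.5725


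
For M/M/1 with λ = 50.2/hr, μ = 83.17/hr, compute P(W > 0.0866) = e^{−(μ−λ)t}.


W ~ Exponential(μ−λ) for M/M/1.
μ − λ = 83.17 − 50.2 = 32.9700
P(W > t) = e^{−(μ−λ)t} = e^{−2.8552} = 0.057544

Final: 0.057544


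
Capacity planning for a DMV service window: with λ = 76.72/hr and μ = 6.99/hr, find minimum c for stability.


Stability requires cμ > λ ⇔ c > λ/μ.
λ/μ = 76.72/6.99 = 10.9757
Minimum integer c = ⌊10.9757⌋ + 1 = 11
Check: 11·6.99 = 76.89 > 76.72, while 10·6.99 = 69.90 ≤ 76.72

Final: 11 servers


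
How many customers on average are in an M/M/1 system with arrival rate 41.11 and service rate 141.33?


ρ = λ/μ = 41.11/141.33 = 0.2909
L = ρ/(1−ρ) = 0.2909/(1 − 0.2909) = 0.2909/0.7091 = 0.4102

Final: 0.4102


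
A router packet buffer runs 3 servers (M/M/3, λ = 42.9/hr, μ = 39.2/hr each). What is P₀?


a = λ/μ = 42.9/39.2 = 1.0944; ρ = a/c = 0.3648
Σ_{k=0}^{2} a^k/k! (terms k=0..2) = 1.00000 + 1.09439 + 0.59884 = 2.69323
Tail: a^3/(3!(1−ρ)) = 1.31073/(6·0.6352) = 0.34391
P₀ = 1/(2.69323 + 0.34391) = 1/3.03714 = 0.329257

Final: 0.329257


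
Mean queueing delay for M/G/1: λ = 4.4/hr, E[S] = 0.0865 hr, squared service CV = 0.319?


ρ = λ·E[S] = 4.4·0.0865 = 0.3806
E[S²] = E[S]²(1+C_s²) = 0.0865²·(1+0.319) = 0.009869
Wq = λ·E[S²]/(2(1−ρ)) = 4.4·0.009869/(2·0.6194) = 0.03505 hr

Final: 0.03505 hr


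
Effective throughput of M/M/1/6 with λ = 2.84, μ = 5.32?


ρ = 0.5338; P_K = (1−ρ)ρ^6/(1−ρ^7) = 0.010924
λ_eff = λ(1 − P_K) = 2.84·(1 − 0.010924) = 2.84·0.989076 = 2.8090 /hr

Final: 2.8090 /hr


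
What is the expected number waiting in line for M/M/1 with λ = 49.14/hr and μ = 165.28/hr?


ρ = 49.14/165.28 = 0.2973
Lq = ρ²/(1−ρ) = 0.08840/0.7027 = 0.1258

Final: 0.1258


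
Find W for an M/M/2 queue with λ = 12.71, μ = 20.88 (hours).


a = 0.6087; ρ = 0.3044; P₀ = 0.533321
Lq = P₀·a^c·ρ/(c!(1−ρ)²) = 0.06214
Wq = Lq/λ = 0.06214/12.71 = 0.004889 hr
W = Wq + 1/μ = 0.004889 + 0.04789 = 0.05278 hr

Final: 0.05278 hr


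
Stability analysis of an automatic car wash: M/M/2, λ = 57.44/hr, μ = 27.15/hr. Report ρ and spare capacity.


Total capacity cμ = 2·27.15 = 54.30/hr
ρ = λ/(cμ) = 57.44/54.30 = 1.0578
Stable ⇔ ρ < 1: NO
Spare capacity = cμ − λ = 54.30 − 57.44 = -3.14/hr

Final: ρ = 1.0578; unstable; margin = -3.14/hr


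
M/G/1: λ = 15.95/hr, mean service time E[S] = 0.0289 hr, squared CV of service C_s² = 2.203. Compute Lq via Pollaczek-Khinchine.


ρ = λ·E[S] = 15.95·0.0289 = 0.4610
Lq = ρ²(1+C_s²)/(2(1−ρ)) = 0.2125·(1+2.203)/(2·0.5390)
= 0.2125·3.2030/1.0781 = 0.63128

Final: 0.63128


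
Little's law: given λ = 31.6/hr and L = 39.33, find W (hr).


W = L/λ = 39.33/31.6 = 1.2446 hr

Final: 1.2446 hr


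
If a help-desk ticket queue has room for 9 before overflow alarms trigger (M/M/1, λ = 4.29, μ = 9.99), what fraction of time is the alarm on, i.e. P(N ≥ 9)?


ρ = 4.29/9.99 = 0.4294
P(N ≥ n) = ρ^n = 0.4294^9 = 0.0004966

Final: 0.0004966


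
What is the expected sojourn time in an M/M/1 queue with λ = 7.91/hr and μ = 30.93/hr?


W = 1/(μ−λ) = 1/(30.93 − 7.91) = 1/23.02 = 0.04344 hr

Final: 0.04344 hr


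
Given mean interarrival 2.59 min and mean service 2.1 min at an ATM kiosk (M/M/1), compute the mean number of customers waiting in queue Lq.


λ = 60/2.59 = 23.1660 /hr
μ = 60/2.1 = 28.5714 /hr
ρ = λ/μ = 23.1660/28.5714 = 0.8108
Lq = ρ²/(1−ρ) = 0.6574/0.1892 = 3.4749

Final: 3.4749


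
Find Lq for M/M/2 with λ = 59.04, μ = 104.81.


a = λ/μ = 0.5633; ρ = a/2 = 0.2817
P₀ = 0.560485
Lq = P₀·a^c·ρ / (c!·(1−ρ)²) = 0.560485·0.31731·0.2817/(2·0.51602)
= 0.04854

Final: 0.04854


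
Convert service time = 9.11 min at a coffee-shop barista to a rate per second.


μ = 1/(service time) in consistent units.
1 second = 0.0166667 min, so μ = 0.0166667/9.11 = 0.001829 per second

Final: 0.001829 /sec


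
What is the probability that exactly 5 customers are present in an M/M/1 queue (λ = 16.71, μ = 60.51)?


ρ = 16.71/60.51 = 0.2762
P_n = (1−ρ)·ρ^n = (1 − 0.2762)·0.2762^5 = 0.7238·0.001606 = 0.001163

Final: 0.001163


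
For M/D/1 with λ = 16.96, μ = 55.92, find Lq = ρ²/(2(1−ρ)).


ρ = 16.96/55.92 = 0.3033
M/D/1: Lq = ρ²/(2(1−ρ)) = 0.09199/(2·0.6967) = 0.06601

Final: 0.06601


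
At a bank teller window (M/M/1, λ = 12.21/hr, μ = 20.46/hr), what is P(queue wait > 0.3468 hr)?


ρ = 12.21/20.46 = 0.5968
P(Wq > t) = ρ·e^{−(μ−λ)t} = 0.5968·e^{−2.8611}
= 0.5968·0.057206 = 0.034139

Final: 0.034139


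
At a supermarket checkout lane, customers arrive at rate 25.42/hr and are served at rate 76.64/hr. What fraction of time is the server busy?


ρ = λ/μ = 25.42/76.64 = 0.3317

Final: 0.3317


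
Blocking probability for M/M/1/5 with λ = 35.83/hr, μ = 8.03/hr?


ρ = λ/μ = 35.83/8.03 = 4.4620
P_K = (1−ρ)ρ^K/(1−ρ^(K+1)) = (-3.4620·1768.708710)/(1 − 7892.009100)
= -6123.300390/-7891.009100 = 0.775984

Final: 0.775984


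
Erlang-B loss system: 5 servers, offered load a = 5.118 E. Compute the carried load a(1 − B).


B(5,5.118) = 0.294368 (Erlang-B)
Carried load = a(1 − B) = 5.118·(1 − 0.294368) = 5.118·0.705632 = 3.6114 E

Final: 3.6114 Erlangs


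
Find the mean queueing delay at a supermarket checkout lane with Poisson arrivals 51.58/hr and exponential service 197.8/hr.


ρ = 51.58/197.8 = 0.2608
Wq = ρ/(μ−λ) = 0.2608/(197.8 − 51.58) = 0.2608/146.22 = 0.001783 hr

Final: 0.001783 hr


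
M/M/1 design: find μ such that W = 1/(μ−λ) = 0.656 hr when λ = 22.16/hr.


W = 1/(μ−λ) ⇒ μ − λ = 1/W = 1/0.656 = 1.5244
μ = λ + 1/W = 22.16 + 1.5244 = 23.6844 per hr

Final: 23.6844 /hr


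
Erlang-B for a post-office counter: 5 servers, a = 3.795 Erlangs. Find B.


B(c,a) = (a^c/c!) / Σ_{k=0}^{c} a^k/k!
a^5/5! = 6.559604
Σ terms (k=0..5): 1.00000 + 3.79500 + 7.20101 + 9.10928 + 8.64243 + 6.55960 = 36.307328
B = 6.559604/36.307328 = 0.180669

Final: 0.180669


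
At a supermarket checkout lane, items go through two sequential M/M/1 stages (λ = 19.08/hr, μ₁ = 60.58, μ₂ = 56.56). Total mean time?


Each node sees arrival rate λ = 19.08/hr (tandem ⇒ throughput preserved).
W₁ = 1/(μ₁−λ) = 1/(60.58−19.08) = 0.02410 hr
W₂ = 1/(μ₂−λ) = 1/(56.56−19.08) = 0.02668 hr
W_total = W₁ + W₂ = 0.02410 + 0.02668 = 0.05078 hr

Final: 0.05078 hr


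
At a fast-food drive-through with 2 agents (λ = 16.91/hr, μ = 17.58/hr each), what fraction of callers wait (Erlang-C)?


a = λ/μ = 0.9619; ρ = a/2 = 0.4809
P₀ = 0.350490 (from M/M/c formula)
C(c,a) = [a^c/(c!(1−ρ))]·P₀ = [0.92523/(2·0.5191)]·0.350490
= 0.89126·0.350490 = 0.312378

Final: 0.312378


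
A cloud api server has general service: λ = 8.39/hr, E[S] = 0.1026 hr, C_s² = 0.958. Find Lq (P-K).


ρ = λ·E[S] = 8.39·0.1026 = 0.8608
Lq = ρ²(1+C_s²)/(2(1−ρ)) = 0.7410·(1+0.958)/(2·0.1392)
= 0.7410·1.9580/0.2784 = 5.21202

Final: 5.21202


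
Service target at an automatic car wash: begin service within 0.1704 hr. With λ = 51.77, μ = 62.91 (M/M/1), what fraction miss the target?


ρ = 51.77/62.91 = 0.8229
P(Wq > t) = ρ·e^{−(μ−λ)t} = 0.8229·e^{−1.8983}
= 0.8229·0.149830 = 0.123298

Final: 0.123298


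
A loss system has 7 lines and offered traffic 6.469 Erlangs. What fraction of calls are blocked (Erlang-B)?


B(c,a) = (a^c/c!) / Σ_{k=0}^{c} a^k/k!
a^7/7! = 94.065317
Σ terms (k=0..7): 1.00000 + 6.46900 + 20.92398 + 45.11908 + 72.96883 + 94.40707 + 101.78655 + 94.06532 = 436.739822
B = 94.065317/436.739822 = 0.215381

Final: 0.215381


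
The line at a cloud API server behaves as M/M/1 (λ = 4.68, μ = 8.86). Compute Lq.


ρ = 4.68/8.86 = 0.5282
Lq = ρ²/(1−ρ) = 0.2790/0.4718 = 0.5914

Final: 0.5914


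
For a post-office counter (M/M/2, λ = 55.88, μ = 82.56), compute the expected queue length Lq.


a = λ/μ = 0.6768; ρ = a/2 = 0.3384
P₀ = 0.494299
Lq = P₀·a^c·ρ / (c!·(1−ρ)²) = 0.494299·0.45811·0.3384/(2·0.43769)
= 0.08754

Final: 0.08754


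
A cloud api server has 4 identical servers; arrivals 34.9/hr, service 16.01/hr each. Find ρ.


ρ = λ/(cμ) = 34.9/(4·16.01) = 34.9/64.04 = 0.5450

Final: 0.5450


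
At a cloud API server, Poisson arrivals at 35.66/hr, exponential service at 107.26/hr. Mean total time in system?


W = 1/(μ−λ) = 1/(107.26 − 35.66) = 1/71.60 = 0.01397 hr

Final: 0.01397 hr


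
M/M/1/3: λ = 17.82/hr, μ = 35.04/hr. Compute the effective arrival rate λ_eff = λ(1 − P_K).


ρ = 0.5086; P_K = (1−ρ)ρ^3/(1−ρ^4) = 0.069274
λ_eff = λ(1 − P_K) = 17.82·(1 − 0.069274) = 17.82·0.930726 = 16.5855 /hr

Final: 16.5855 /hr


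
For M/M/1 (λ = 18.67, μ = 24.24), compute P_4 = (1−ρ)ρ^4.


ρ = 18.67/24.24 = 0.7702
P_n = (1−ρ)·ρ^n = (1 − 0.7702)·0.7702^4 = 0.2298·0.351922 = 0.080867

Final: 0.080867


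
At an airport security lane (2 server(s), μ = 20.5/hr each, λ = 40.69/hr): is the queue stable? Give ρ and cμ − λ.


Total capacity cμ = 2·20.5 = 41.00/hr
ρ = λ/(cμ) = 40.69/41.00 = 0.9924
Stable ⇔ ρ < 1: YES
Spare capacity = cμ − λ = 41.00 − 40.69 = 0.31/hr

Final: ρ = 0.9924; stable; margin = 0.31/hr


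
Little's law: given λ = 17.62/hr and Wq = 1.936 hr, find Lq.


Lq = λWq = 17.62·1.936 = 34.1123

Final: 34.1123


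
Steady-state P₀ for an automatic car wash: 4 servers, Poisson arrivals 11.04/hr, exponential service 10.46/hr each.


a = λ/μ = 11.04/10.46 = 1.0554; ρ = a/c = 0.2639
Σ_{k=0}^{3} a^k/k! (terms k=0..3) = 1.00000 + 1.05545 + 0.55699 + 0.19596 = 2.80839
Tail: a^4/(4!(1−ρ)) = 1.24094/(24·0.7361) = 0.07024
P₀ = 1/(2.80839 + 0.07024) = 1/2.87863 = 0.347387

Final: 0.347387


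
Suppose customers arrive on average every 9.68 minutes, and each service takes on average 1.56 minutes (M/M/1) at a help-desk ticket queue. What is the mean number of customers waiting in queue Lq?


λ = 60/9.68 = 6.1983 /hr
μ = 60/1.56 = 38.4615 /hr
ρ = λ/μ = 6.1983/38.4615 = 0.1612
Lq = ρ²/(1−ρ) = 0.02597/0.8388 = 0.03096

Final: 0.03096


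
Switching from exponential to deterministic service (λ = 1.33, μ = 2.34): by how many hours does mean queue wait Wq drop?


ρ = 1.33/2.34 = 0.5684
Wq(M/M/1) = ρ/(μ−λ) = 0.5684/1.01 = 0.56275 hr
Wq(M/D/1) = ρ/(2(μ−λ)) = 0.28137 hr
Savings = 0.56275 − 0.28137 = 0.28137 hr

Final: 0.28137 hr


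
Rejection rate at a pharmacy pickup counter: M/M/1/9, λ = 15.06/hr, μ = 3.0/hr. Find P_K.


ρ = λ/μ = 15.06/3.0 = 5.0200
P_K = (1−ρ)ρ^K/(1−ρ^(K+1)) = (-4.0200·2024573.063253)/(1 − 10163356.777528)
= -8138783.714276/-10163355.777528 = 0.800797

Final: 0.800797


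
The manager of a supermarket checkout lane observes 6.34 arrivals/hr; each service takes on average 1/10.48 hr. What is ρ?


ρ = λ/μ = 6.34/10.48 = 0.6050

Final: 0.6050


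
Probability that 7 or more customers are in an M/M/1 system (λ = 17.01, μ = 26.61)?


ρ = 17.01/26.61 = 0.6392
P(N ≥ n) = ρ^n = 0.6392^7 = 0.043613

Final: 0.043613


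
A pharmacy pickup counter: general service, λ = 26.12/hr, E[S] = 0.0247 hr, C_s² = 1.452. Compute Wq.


ρ = λ·E[S] = 26.12·0.0247 = 0.6452
E[S²] = E[S]²(1+C_s²) = 0.0247²·(1+1.452) = 0.001496
Wq = λ·E[S²]/(2(1−ρ)) = 26.12·0.001496/(2·0.3548) = 0.05506 hr

Final: 0.05506 hr


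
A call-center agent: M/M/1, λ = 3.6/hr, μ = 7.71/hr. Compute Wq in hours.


ρ = 3.6/7.71 = 0.4669
Wq = ρ/(μ−λ) = 0.4669/(7.71 − 3.6) = 0.4669/4.11 = 0.1136 hr

Final: 0.1136 hr


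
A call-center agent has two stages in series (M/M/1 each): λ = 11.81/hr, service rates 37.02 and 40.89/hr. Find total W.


Each node sees arrival rate λ = 11.81/hr (tandem ⇒ throughput preserved).
W₁ = 1/(μ₁−λ) = 1/(37.02−11.81) = 0.03967 hr
W₂ = 1/(μ₂−λ) = 1/(40.89−11.81) = 0.03439 hr
W_total = W₁ + W₂ = 0.03967 + 0.03439 = 0.07405 hr

Final: 0.07405 hr


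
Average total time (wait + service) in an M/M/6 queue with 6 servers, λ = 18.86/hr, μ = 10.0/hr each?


a = 1.8860; ρ = 0.3143; P₀ = 0.151520
Lq = P₀·a^c·ρ/(c!(1−ρ)²) = 0.006332
Wq = Lq/λ = 0.006332/18.86 = 0.0003357 hr
W = Wq + 1/μ = 0.0003357 + 0.10000 = 0.10034 hr

Final: 0.10034 hr


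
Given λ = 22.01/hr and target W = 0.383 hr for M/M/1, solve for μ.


W = 1/(μ−λ) ⇒ μ − λ = 1/W = 1/0.383 = 2.6110
μ = λ + 1/W = 22.01 + 2.6110 = 24.6210 per hr

Final: 24.6210 /hr


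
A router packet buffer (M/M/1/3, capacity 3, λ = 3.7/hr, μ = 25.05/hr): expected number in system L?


ρ = 3.7/25.05 = 0.1477
L = ρ[1 − (K+1)ρ^K + Kρ^(K+1)] / [(1−ρ)(1−ρ^(K+1))]
Numerator: 0.1477·(1 − 4·0.003222 + 3·0.0004760) = 0.146012
Denominator: (0.8523)·(0.999524) = 0.851890
L = 0.146012/0.851890 = 0.1714

Final: 0.1714


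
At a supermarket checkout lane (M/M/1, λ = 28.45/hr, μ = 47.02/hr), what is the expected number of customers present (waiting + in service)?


ρ = λ/μ = 28.45/47.02 = 0.6051
L = ρ/(1−ρ) = 0.6051/(1 − 0.6051) = 0.6051/0.3949 = 1.5320

Final: 1.5320


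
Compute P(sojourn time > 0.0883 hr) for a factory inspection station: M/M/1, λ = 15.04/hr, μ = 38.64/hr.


W ~ Exponential(μ−λ) for M/M/1.
μ − λ = 38.64 − 15.04 = 23.6000
P(W > t) = e^{−(μ−λ)t} = e^{−2.0839} = 0.124446

Final: 0.124446


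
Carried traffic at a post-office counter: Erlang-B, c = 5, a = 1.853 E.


B(5,1.853) = 0.028881 (Erlang-B)
Carried load = a(1 − B) = 1.853·(1 − 0.028881) = 1.853·0.971119 = 1.7995 E

Final: 1.7995 Erlangs


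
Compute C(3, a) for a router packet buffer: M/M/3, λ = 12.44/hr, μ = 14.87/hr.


a = λ/μ = 0.8366; ρ = a/3 = 0.2789
P₀ = 0.430693 (from M/M/c formula)
C(c,a) = [a^c/(c!(1−ρ))]·P₀ = [0.58550/(6·0.7211)]·0.430693
= 0.13532·0.430693 = 0.058281

Final: 0.058281


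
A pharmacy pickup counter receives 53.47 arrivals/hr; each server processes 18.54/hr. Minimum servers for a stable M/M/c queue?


Stability requires cμ > λ ⇔ c > λ/μ.
λ/μ = 53.47/18.54 = 2.8840
Minimum integer c = ⌊2.8840⌋ + 1 = 3
Check: 3·18.54 = 55.62 > 53.47, while 2·18.54 = 37.08 ≤ 53.47

Final: 3 servers


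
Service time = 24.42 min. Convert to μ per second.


μ = 1/(service time) in consistent units.
1 second = 0.0166667 min, so μ = 0.0166667/24.42 = 0.0006825 per second

Final: 0.0006825 /sec


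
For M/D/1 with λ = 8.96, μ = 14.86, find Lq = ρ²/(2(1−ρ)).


ρ = 8.96/14.86 = 0.6030
M/D/1: Lq = ρ²/(2(1−ρ)) = 0.3636/(2·0.3970) = 0.45784

Final: 0.45784


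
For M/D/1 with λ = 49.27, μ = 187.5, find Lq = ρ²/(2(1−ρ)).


ρ = 49.27/187.5 = 0.2628
M/D/1: Lq = ρ²/(2(1−ρ)) = 0.06905/(2·0.7372) = 0.04683

Final: 0.04683


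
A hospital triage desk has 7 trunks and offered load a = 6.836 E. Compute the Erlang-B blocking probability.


B(c,a) = (a^c/c!) / Σ_{k=0}^{c} a^k/k!
a^7/7! = 138.415218
Σ terms (k=0..7): 1.00000 + 6.83600 + 23.36545 + 53.24207 + 90.99069 + 124.40248 + 141.73589 + 138.41522 = 579.987791
B = 138.415218/579.987791 = 0.238652

Final: 0.238652


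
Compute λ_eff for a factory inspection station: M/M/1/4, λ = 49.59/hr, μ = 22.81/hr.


ρ = 2.1740; P_K = (1−ρ)ρ^4/(1−ρ^5) = 0.551381
λ_eff = λ(1 − P_K) = 49.59·(1 − 0.551381) = 49.59·0.448619 = 22.2470 /hr

Final: 22.2470 /hr


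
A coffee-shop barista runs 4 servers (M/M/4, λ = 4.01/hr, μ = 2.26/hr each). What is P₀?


a = λ/μ = 4.01/2.26 = 1.7743; ρ = a/c = 0.4436
Σ_{k=0}^{3} a^k/k! (terms k=0..3) = 1.00000 + 1.77434 + 1.57413 + 0.93101 = 5.27949
Tail: a^4/(4!(1−ρ)) = 9.91160/(24·0.5564) = 0.74222
P₀ = 1/(5.27949 + 0.74222) = 1/6.02171 = 0.166066

Final: 0.166066


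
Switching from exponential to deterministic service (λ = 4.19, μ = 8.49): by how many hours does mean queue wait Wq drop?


ρ = 4.19/8.49 = 0.4935
Wq(M/M/1) = ρ/(μ−λ) = 0.4935/4.30 = 0.11477 hr
Wq(M/D/1) = ρ/(2(μ−λ)) = 0.05739 hr
Savings = 0.11477 − 0.05739 = 0.05739 hr

Final: 0.05739 hr


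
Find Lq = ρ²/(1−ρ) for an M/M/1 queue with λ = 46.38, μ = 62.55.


ρ = 46.38/62.55 = 0.7415
Lq = ρ²/(1−ρ) = 0.5498/0.2585 = 2.1268

Final: 2.1268


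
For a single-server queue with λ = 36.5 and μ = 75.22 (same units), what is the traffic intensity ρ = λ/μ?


ρ = λ/μ = 36.5/75.22 = 0.4852

Final: 0.4852


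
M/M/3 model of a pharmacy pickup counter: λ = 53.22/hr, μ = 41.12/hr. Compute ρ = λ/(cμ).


ρ = λ/(cμ) = 53.22/(3·41.12) = 53.22/123.36 = 0.4314

Final: 0.4314


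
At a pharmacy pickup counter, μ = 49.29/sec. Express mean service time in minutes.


Mean service time = 1/μ = 1/49.29 second = 0.02029 second
In minutes: 0.02029 × 0.0166667 = 0.0003381 min

Final: 0.0003381 min


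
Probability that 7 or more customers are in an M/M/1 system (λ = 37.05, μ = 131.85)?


ρ = 37.05/131.85 = 0.2810
P(N ≥ n) = ρ^n = 0.2810^7 = 0.0001383

Final: 0.0001383


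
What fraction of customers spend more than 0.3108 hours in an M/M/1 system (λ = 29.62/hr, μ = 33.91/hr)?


W ~ Exponential(μ−λ) for M/M/1.
μ − λ = 33.91 − 29.62 = 4.2900
P(W > t) = e^{−(μ−λ)t} = e^{−1.3333} = 0.263597

Final: 0.263597


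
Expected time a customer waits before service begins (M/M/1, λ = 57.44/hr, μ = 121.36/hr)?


ρ = 57.44/121.36 = 0.4733
Wq = ρ/(μ−λ) = 0.4733/(121.36 − 57.44) = 0.4733/63.92 = 0.007405 hr

Final: 0.007405 hr


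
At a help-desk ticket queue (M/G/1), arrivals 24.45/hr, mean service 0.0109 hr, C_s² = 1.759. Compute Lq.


ρ = λ·E[S] = 24.45·0.0109 = 0.2665
Lq = ρ²(1+C_s²)/(2(1−ρ)) = 0.07102·(1+1.759)/(2·0.7335)
= 0.07102·2.7590/1.4670 = 0.13358

Final: 0.13358


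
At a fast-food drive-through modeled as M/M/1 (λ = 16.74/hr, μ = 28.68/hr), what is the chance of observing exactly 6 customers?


ρ = 16.74/28.68 = 0.5837
P_n = (1−ρ)·ρ^n = (1 − 0.5837)·0.5837^6 = 0.4163·0.039542 = 0.016462

Final: 0.016462


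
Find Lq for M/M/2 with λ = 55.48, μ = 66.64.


a = λ/μ = 0.8325; ρ = a/2 = 0.4163
P₀ = 0.412164
Lq = P₀·a^c·ρ / (c!·(1−ρ)²) = 0.412164·0.69311·0.4163/(2·0.34074)
= 0.17450

Final: 0.17450
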